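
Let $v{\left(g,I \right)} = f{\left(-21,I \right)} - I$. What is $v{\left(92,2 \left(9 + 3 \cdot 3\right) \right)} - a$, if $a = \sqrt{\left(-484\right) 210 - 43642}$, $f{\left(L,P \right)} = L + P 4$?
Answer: $87 - i \sqrt{145282} \approx 87.0 - 381.16 i$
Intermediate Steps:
$f{\left(L,P \right)} = L + 4 P$
$v{\left(g,I \right)} = -21 + 3 I$ ($v{\left(g,I \right)} = \left(-21 + 4 I\right) - I = -21 + 3 I$)
$a = i \sqrt{145282}$ ($a = \sqrt{-101640 - 43642} = \sqrt{-145282} = i \sqrt{145282} \approx 381.16 i$)
$v{\left(92,2 \left(9 + 3 \cdot 3\right) \right)} - a = \left(-21 + 3 \cdot 2 \left(9 + 3 \cdot 3\right)\right) - i \sqrt{145282} = \left(-21 + 3 \cdot 2 \left(9 + 9\right)\right) - i \sqrt{145282} = \left(-21 + 3 \cdot 2 \cdot 18\right) - i \sqrt{145282} = \left(-21 + 3 \cdot 36\right) - i \sqrt{145282} = \left(-21 + 108\right) - i \sqrt{145282} = 87 - i \sqrt{145282}$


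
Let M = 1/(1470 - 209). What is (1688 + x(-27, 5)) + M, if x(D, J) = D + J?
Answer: 2100827/1261 ≈ 1666.0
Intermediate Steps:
M = 1/1261 ≈ 0.00079302
(1688 + x(-27, 5)) + M = (1688 + (-27 + 5)) + 1/1261 = (1688 - 22) + 1/1261 = 1666 + 1/1261 = 2100827/1261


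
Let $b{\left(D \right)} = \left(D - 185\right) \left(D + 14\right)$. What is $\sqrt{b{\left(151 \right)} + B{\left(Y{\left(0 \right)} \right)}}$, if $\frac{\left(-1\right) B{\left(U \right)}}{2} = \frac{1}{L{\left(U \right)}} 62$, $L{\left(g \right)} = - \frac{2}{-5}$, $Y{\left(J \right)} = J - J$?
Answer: $4 i \sqrt{370} \approx 76.942 i$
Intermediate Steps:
$Y{\left(J \right)} = 0$
$L{\left(g \right)} = \frac{2}{5}$ ($L{\left(g \right)} = \left(-2\right) \left(- \frac{1}{5}\right) = \frac{2}{5}$)
$b{\left(D \right)} = \left(-185 + D\right) \left(14 + D\right)$
$B{\left(U \right)} = -310$ ($B{\left(U \right)} = - 2 \frac{1}{\frac{2}{5}} \cdot 62 = - 2 \cdot \frac{5}{2} \cdot 62 = \left(-2\right) 155 = -310$)
$\sqrt{b{\left(151 \right)} + B{\left(Y{\left(0 \right)} \right)}} = \sqrt{\left(-2590 + 151^{2} - 25821\right) - 310} = \sqrt{\left(-2590 + 22801 - 25821\right) - 310} = \sqrt{-5610 - 310} = \sqrt{-5920} = 4 i \sqrt{370}$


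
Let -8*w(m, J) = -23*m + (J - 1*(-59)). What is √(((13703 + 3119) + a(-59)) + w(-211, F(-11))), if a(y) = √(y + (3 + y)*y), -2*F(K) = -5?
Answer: √(259323 + 16*√3245)/4 ≈ 127.53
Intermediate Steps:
F(K) = 5/2 (F(K) = -½*(-5) = 5/2)
w(m, J) = -59/8 - J/8 + 23*m/8 (w(m, J) = -(-23*m + (J - 1*(-59)))/8 = -(-23*m + (J + 59))/8 = -(-23*m + (59 + J))/8 = -(59 + J - 23*m)/8 = -59/8 - J/8 + 23*m/8)
a(y) = √(y + y*(3 + y))
√(((13703 + 3119) + a(-59)) + w(-211, F(-11))) = √(((13703 + 3119) + √(-59*(4 - 59))) + (-59/8 - ⅛*5/2 + (23/8)*(-211))) = √((16822 + √(-59*(-55))) + (-59/8 - 5/16 - 4853/8)) = √((16822 + √3245) - 9829/16) = √(259323/16 + √3245)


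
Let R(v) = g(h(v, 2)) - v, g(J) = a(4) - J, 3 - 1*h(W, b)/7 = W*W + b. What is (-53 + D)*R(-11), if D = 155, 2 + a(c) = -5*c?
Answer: 84558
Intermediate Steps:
a(c) = -2 - 5*c
h(W, b) = 21 - 7*b - 7*W² (h(W, b) = 21 - 7*(W*W + b) = 21 - 7*(W² + b) = 21 - 7*(b + W²) = 21 + (-7*b - 7*W²) = 21 - 7*b - 7*W²)
g(J) = -22 - J (g(J) = (-2 - 5*4) - J = (-2 - 20) - J = -22 - J)
R(v) = -29 - v + 7*v² (R(v) = (-22 - (21 - 7*2 - 7*v²)) - v = (-22 - (21 - 14 - 7*v²)) - v = (-22 - (7 - 7*v²)) - v = (-22 + (-7 + 7*v²)) - v = (-29 + 7*v²) - v = -29 - v + 7*v²)
(-53 + D)*R(-11) = (-53 + 155)*(-29 - 1*(-11) + 7*(-11)²) = 102*(-29 + 11 + 7*121) = 102*(-29 + 11 + 847) = 102*829 = 84558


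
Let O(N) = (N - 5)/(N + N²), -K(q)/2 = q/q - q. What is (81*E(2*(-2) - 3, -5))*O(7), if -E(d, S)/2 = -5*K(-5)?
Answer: -2430/7 ≈ -347.14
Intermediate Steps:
K(q) = -2 + 2*q (K(q) = -2*(q/q - q) = -2*(1 - q) = -2 + 2*q)
E(d, S) = -120 (E(d, S) = -(-10)*(-2 + 2*(-5)) = -(-10)*(-2 - 10) = -(-10)*(-12) = -2*60 = -120)
O(N) = (-5 + N)/(N + N²)
(81*E(2*(-2) - 3, -5))*O(7) = (81*(-120))*((-5 + 7)/(7*(1 + 7))) = -9720*2/(7*8) = -9720*1/28 = -2430/7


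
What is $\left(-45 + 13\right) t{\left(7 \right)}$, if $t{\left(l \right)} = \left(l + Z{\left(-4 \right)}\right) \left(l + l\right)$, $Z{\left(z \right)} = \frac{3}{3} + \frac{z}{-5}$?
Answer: $- \frac{19712}{5} \approx -3942.4$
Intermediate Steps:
$Z{\left(z \right)} = 1 - \frac{z}{5}$ ($Z{\left(z \right)} = 3 \cdot \frac{1}{3} + z \left(- \frac{1}{5}\right) = 1 - \frac{z}{5}$)
$t{\left(l \right)} = 2 l \left(\frac{9}{5} + l\right)$ ($t{\left(l \right)} = \left(l + \left(1 - - \frac{4}{5}\right)\right) \left(l + l\right) = \left(l + \left(1 + \frac{4}{5}\right)\right) 2 l = \left(l + \frac{9}{5}\right) 2 l = \left(\frac{9}{5} + l\right) 2 l = 2 l \left(\frac{9}{5} + l\right)$)
$\left(-45 + 13\right) t{\left(7 \right)} = \left(-45 + 13\right) \frac{2}{5} \cdot 7 \left(9 + 5 \cdot 7\right) = - 32 \cdot \frac{2}{5} \cdot 7 \left(9 + 35\right) = - 32 \cdot \frac{2}{5} \cdot 7 \cdot 44 = \left(-32\right) \frac{616}{5} = - \frac{19712}{5}$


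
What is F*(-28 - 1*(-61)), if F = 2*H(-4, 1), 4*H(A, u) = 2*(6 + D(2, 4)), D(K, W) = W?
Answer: 330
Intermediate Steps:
H(A, u) = 5 (H(A, u) = (2*(6 + 4))/4 = (2*10)/4 = (1/4)*20 = 5)
F = 10 (F = 2*5 = 10)
F*(-28 - 1*(-61)) = 10*(-28 - 1*(-61)) = 10*(-28 + 61) = 10*33 = 330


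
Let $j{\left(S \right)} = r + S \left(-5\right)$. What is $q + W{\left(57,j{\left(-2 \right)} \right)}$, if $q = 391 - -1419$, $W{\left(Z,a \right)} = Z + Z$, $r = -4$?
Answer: $1924$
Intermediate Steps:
$j{\left(S \right)} = -4 - 5 S$ ($j{\left(S \right)} = -4 + S \left(-5\right) = -4 - 5 S$)
$W{\left(Z,a \right)} = 2 Z$
$q = 1810$ ($q = 391 + 1419 = 1810$)
$q + W{\left(57,j{\left(-2 \right)} \right)} = 1810 + 2 \cdot 57 = 1810 + 114 = 1924$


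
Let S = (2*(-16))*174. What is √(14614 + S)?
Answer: √9046 ≈ 95.110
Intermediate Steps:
S = -5568 (S = -32*174 = -5568)
√(14614 + S) = √(14614 - 5568) = √9046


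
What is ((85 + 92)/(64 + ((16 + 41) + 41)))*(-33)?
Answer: -649/18 ≈ -36.056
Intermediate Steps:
((85 + 92)/(64 + ((16 + 41) + 41)))*(-33) = (177/(64 + (57 + 41)))*(-33) = (177/(64 + 98))*(-33) = (177/162)*(-33) = (177*(1/162))*(-33) = (59/54)*(-33) = -649/18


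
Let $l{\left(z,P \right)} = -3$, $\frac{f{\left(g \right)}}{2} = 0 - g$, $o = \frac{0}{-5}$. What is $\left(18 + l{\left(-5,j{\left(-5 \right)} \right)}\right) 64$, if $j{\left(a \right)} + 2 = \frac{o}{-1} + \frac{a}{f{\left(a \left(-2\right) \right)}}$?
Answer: $960$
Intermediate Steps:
$o = 0$ ($o = 0 \left(- \frac{1}{5}\right) = 0$)
$f{\left(g \right)} = - 2 g$ ($f{\left(g \right)} = 2 \left(0 - g\right) = 2 \left(- g\right) = - 2 g$)
$j{\left(a \right)} = - \frac{7}{4}$ ($j{\left(a \right)} = -2 + \left(\frac{0}{-1} + \frac{a}{\left(-2\right) a \left(-2\right)}\right) = -2 + \left(0 \left(-1\right) + \frac{a}{\left(-2\right) \left(- 2 a\right)}\right) = -2 + \left(0 + \frac{a}{4 a}\right) = -2 + \left(0 + a \frac{1}{4 a}\right) = -2 + \left(0 + \frac{1}{4}\right) = -2 + \frac{1}{4} = - \frac{7}{4}$)
$\left(18 + l{\left(-5,j{\left(-5 \right)} \right)}\right) 64 = \left(18 - 3\right) 64 = 15 \cdot 64 = 960$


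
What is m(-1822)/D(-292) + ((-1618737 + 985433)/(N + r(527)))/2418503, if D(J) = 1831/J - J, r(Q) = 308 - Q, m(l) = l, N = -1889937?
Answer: -202672231029456550/31783439504332887 ≈ -6.3767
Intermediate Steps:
D(J) = -J + 1831/J
m(-1822)/D(-292) + ((-1618737 + 985433)/(N + r(527)))/2418503 = -1822/(-1*(-292) + 1831/(-292)) + ((-1618737 + 985433)/(-1889937 + (308 - 1*527)))/2418503 = -1822/(292 + 1831*(-1/292)) - 633304/(-1889937 + (308 - 527))*(1/2418503) = -1822/(292 - 1831/292) - 633304/(-1889937 - 219)*(1/2418503) = -1822/83433/292 - 633304/(-1890156)*(1/2418503) = -1822*292/83433 - 633304*(-1/1890156)*(1/2418503) = -532024/83433 + (158326/472539)*(1/2418503) = -532024/83433 + 158326/1142836989117 = -202672231029456550/31783439504332887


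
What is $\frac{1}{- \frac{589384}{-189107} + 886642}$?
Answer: $\frac{189107}{167670798078} \approx 1.1278 \cdot 10^{-6}$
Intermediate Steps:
$\frac{1}{- \frac{589384}{-189107} + 886642} = \frac{1}{\left(-589384\right) \left(- \frac{1}{189107}\right) + 886642} = \frac{1}{\frac{589384}{189107} + 886642} = \frac{1}{\frac{167670798078}{189107}} = \frac{189107}{167670798078}$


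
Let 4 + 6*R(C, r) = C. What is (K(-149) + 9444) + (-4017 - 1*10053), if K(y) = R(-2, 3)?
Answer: -4627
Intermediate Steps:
R(C, r) = -2/3 + C/6
K(y) = -1 (K(y) = -2/3 + (1/6)*(-2) = -2/3 - 1/3 = -1)
(K(-149) + 9444) + (-4017 - 1*10053) = (-1 + 9444) + (-4017 - 1*10053) = 9443 + (-4017 - 10053) = 9443 - 14070 = -4627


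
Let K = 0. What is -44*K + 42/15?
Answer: 14/5 ≈ 2.8000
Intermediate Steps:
-44*K + 42/15 = -44*0 + 42/15 = 0 + 42*(1/15) = 0 + 14/5 = 14/5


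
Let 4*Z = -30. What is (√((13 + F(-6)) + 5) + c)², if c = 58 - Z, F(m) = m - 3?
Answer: 18769/4 ≈ 4692.3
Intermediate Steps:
F(m) = -3 + m
Z = -15/2 (Z = (¼)*(-30) = -15/2 ≈ -7.5000)
c = 131/2 (c = 58 - 1*(-15/2) = 58 + 15/2 = 131/2 ≈ 65.500)
(√((13 + F(-6)) + 5) + c)² = (√((13 + (-3 - 6)) + 5) + 131/2)² = (√((13 - 9) + 5) + 131/2)² = (√(4 + 5) + 131/2)² = (√9 + 131/2)² = (3 + 131/2)² = (137/2)² = 18769/4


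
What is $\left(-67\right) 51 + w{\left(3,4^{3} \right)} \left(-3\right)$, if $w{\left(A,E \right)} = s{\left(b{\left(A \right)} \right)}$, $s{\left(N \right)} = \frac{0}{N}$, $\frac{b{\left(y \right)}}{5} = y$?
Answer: $-3417$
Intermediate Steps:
$b{\left(y \right)} = 5 y$
$s{\left(N \right)} = 0$
$w{\left(A,E \right)} = 0$
$\left(-67\right) 51 + w{\left(3,4^{3} \right)} \left(-3\right) = \left(-67\right) 51 + 0 \left(-3\right) = -3417 + 0 = -3417$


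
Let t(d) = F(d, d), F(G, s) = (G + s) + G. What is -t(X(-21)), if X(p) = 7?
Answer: -21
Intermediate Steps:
F(G, s) = s + 2*G
t(d) = 3*d (t(d) = d + 2*d = 3*d)
-t(X(-21)) = -3*7 = -1*21 = -21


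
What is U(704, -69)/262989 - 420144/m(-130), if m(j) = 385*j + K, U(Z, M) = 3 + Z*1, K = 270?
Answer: 27632111219/3272898105 ≈ 8.4427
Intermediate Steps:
U(Z, M) = 3 + Z
m(j) = 270 + 385*j (m(j) = 385*j + 270 = 270 + 385*j)
U(704, -69)/262989 - 420144/m(-130) = (3 + 704)/262989 - 420144/(270 + 385*(-130)) = 707*(1/262989) - 420144/(270 - 50050) = 707/262989 - 420144/(-49780) = 707/262989 - 420144*(-1/49780) = 707/262989 + 105036/12445 = 27632111219/3272898105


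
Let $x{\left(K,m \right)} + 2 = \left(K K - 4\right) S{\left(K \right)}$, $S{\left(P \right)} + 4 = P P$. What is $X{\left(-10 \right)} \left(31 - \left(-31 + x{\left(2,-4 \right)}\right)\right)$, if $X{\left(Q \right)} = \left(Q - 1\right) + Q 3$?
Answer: $-2624$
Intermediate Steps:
$S{\left(P \right)} = -4 + P^{2}$ ($S{\left(P \right)} = -4 + P P = -4 + P^{2}$)
$X{\left(Q \right)} = -1 + 4 Q$ ($X{\left(Q \right)} = \left(Q - 1\right) + 3 Q = \left(-1 + Q\right) + 3 Q = -1 + 4 Q$)
$x{\left(K,m \right)} = -2 + \left(-4 + K^{2}\right)^{2}$ ($x{\left(K,m \right)} = -2 + \left(K K - 4\right) \left(-4 + K^{2}\right) = -2 + \left(K^{2} - 4\right) \left(-4 + K^{2}\right) = -2 + \left(-4 + K^{2}\right) \left(-4 + K^{2}\right) = -2 + \left(-4 + K^{2}\right)^{2}$)
$X{\left(-10 \right)} \left(31 - \left(-31 + x{\left(2,-4 \right)}\right)\right) = \left(-1 + 4 \left(-10\right)\right) \left(31 + \left(31 - \left(14 + 2^{4} - 8 \cdot 2^{2}\right)\right)\right) = \left(-1 - 40\right) \left(31 + \left(31 - \left(14 + 16 - 32\right)\right)\right) = - 41 \left(31 + \left(31 - \left(14 + 16 - 32\right)\right)\right) = - 41 \left(31 + \left(31 - -2\right)\right) = - 41 \left(31 + \left(31 + 2\right)\right) = - 41 \left(31 + 33\right) = \left(-41\right) 64 = -2624$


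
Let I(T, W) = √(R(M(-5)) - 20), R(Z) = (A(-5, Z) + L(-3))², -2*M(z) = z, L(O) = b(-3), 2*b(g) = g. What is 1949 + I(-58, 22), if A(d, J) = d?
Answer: 1949 + √89/2 ≈ 1953.7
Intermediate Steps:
b(g) = g/2
L(O) = -3/2 (L(O) = (½)*(-3) = -3/2)
M(z) = -z/2
R(Z) = 169/4 (R(Z) = (-5 - 3/2)² = (-13/2)² = 169/4)
I(T, W) = √89/2 (I(T, W) = √(169/4 - 20) = √(89/4) = √89/2)
1949 + I(-58, 22) = 1949 + √89/2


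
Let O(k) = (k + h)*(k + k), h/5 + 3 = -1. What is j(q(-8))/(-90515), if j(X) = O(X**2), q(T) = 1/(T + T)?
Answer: 5119/2965995520 ≈ 1.7259e-6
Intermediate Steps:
h = -20 (h = -15 + 5*(-1) = -15 - 5 = -20)
q(T) = 1/(2*T)
O(k) = 2*k*(-20 + k) (O(k) = (k - 20)*(k + k) = (-20 + k)*(2*k) = 2*k*(-20 + k))
j(X) = 2*X**2*(-20 + X**2)
j(q(-8))/(-90515) = (2*((1/2)/(-8))**2*(-20 + ((1/2)/(-8))**2))/(-90515) = (2*((1/2)*(-1/8))**2*(-20 + ((1/2)*(-1/8))**2))*(-1/90515) = (2*(-1/16)**2*(-20 + (-1/16)**2))*(-1/90515) = (2*(1/256)*(-20 + 1/256))*(-1/90515) = (2*(1/256)*(-5119/256))*(-1/90515) = -5119/32768*(-1/90515) = 5119/2965995520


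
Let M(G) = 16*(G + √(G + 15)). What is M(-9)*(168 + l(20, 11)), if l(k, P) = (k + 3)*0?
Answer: -24192 + 2688*√6 ≈ -17608.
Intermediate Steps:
l(k, P) = 0 (l(k, P) = (3 + k)*0 = 0)
M(G) = 16*G + 16*√(15 + G) (M(G) = 16*(G + √(15 + G)) = 16*G + 16*√(15 + G))
M(-9)*(168 + l(20, 11)) = (16*(-9) + 16*√(15 - 9))*(168 + 0) = (-144 + 16*√6)*168 = -24192 + 2688*√6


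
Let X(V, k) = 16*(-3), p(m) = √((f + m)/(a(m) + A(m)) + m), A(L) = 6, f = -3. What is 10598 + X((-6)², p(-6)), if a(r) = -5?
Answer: 10550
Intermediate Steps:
p(m) = √(-3 + 2*m) (p(m) = √((-3 + m)/(-5 + 6) + m) = √((-3 + m)/1 + m) = √((-3 + m)*1 + m) = √((-3 + m) + m) = √(-3 + 2*m))
X(V, k) = -48
10598 + X((-6)², p(-6)) = 10598 - 48 = 10550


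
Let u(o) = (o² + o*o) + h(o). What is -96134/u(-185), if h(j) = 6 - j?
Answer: -96134/68641 ≈ -1.4005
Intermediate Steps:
u(o) = 6 - o + 2*o² (u(o) = (o² + o*o) + (6 - o) = (o² + o²) + (6 - o) = 2*o² + (6 - o) = 6 - o + 2*o²)
-96134/u(-185) = -96134/(6 - 1*(-185) + 2*(-185)²) = -96134/(6 + 185 + 2*34225) = -96134/(6 + 185 + 68450) = -96134/68641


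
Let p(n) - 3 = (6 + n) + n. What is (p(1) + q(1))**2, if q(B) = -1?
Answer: 100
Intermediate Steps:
p(n) = 9 + 2*n (p(n) = 3 + ((6 + n) + n) = 3 + (6 + 2*n) = 9 + 2*n)
(p(1) + q(1))**2 = ((9 + 2*1) - 1)**2 = ((9 + 2) - 1)**2 = (11 - 1)**2 = 10**2 = 100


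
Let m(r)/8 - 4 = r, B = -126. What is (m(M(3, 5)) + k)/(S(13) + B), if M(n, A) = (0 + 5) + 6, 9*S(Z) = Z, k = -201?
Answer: 729/1121 ≈ 0.65031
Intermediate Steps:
S(Z) = Z/9
M(n, A) = 11 (M(n, A) = 5 + 6 = 11)
m(r) = 32 + 8*r
(m(M(3, 5)) + k)/(S(13) + B) = ((32 + 8*11) - 201)/((⅑)*13 - 126) = ((32 + 88) - 201)/(13/9 - 126) = (120 - 201)/(-1121/9) = -81*(-9/1121) = 729/1121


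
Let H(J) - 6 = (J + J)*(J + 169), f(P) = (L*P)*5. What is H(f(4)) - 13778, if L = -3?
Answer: -26852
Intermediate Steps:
f(P) = -15*P (f(P) = -3*P*5 = -15*P)
H(J) = 6 + 2*J*(169 + J) (H(J) = 6 + (J + J)*(J + 169) = 6 + (2*J)*(169 + J) = 6 + 2*J*(169 + J))
H(f(4)) - 13778 = (6 + 2*(-15*4)**2 + 338*(-15*4)) - 13778 = (6 + 2*(-60)**2 + 338*(-60)) - 13778 = (6 + 2*3600 - 20280) - 13778 = (6 + 7200 - 20280) - 13778 = -13074 - 13778 = -26852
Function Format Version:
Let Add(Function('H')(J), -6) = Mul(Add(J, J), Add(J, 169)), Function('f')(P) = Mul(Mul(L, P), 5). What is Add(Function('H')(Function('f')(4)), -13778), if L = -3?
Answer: -26852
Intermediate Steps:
Function('f')(P) = Mul(-15, P) (Function('f')(P) = Mul(Mul(-3, P), 5) = Mul(-15, P))
Function('H')(J) = Add(6, Mul(2, J, Add(169, J))) (Function('H')(J) = Add(6, Mul(Add(J, J), Add(J, 169))) = Add(6, Mul(Mul(2, J), Add(169, J))) = Add(6, Mul(2, J, Add(169, J))))
Add(Function('H')(Function('f')(4)), -13778) = Add(Add(6, Mul(2, Pow(Mul(-15, 4), 2)), Mul(338, Mul(-15, 4))), -13778) = Add(Add(6, Mul(2, Pow(-60, 2)), Mul(338, -60)), -13778) = Add(Add(6, Mul(2, 3600), -20280), -13778) = Add(Add(6, 7200, -20280), -13778) = Add(-13074, -13778) = -26852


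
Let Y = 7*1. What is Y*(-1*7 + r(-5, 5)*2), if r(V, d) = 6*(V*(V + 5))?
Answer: -49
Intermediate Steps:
r(V, d) = 6*V*(5 + V) (r(V, d) = 6*(V*(5 + V)) = 6*V*(5 + V))
Y = 7
Y*(-1*7 + r(-5, 5)*2) = 7*(-1*7 + (6*(-5)*(5 - 5))*2) = 7*(-7 + (6*(-5)*0)*2) = 7*(-7 + 0*2) = 7*(-7 + 0) = 7*(-7) = -49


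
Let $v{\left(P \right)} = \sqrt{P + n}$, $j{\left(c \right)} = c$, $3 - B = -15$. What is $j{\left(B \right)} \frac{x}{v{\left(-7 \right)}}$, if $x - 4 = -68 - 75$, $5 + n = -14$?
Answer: $\frac{1251 i \sqrt{26}}{13} \approx 490.68 i$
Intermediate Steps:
$B = 18$ ($B = 3 - -15 = 3 + 15 = 18$)
$n = -19$ ($n = -5 - 14 = -19$)
$x = -139$ ($x = 4 - 143 = -139$)
$v{\left(P \right)} = \sqrt{-19 + P}$ ($v{\left(P \right)} = \sqrt{P - 19} = \sqrt{-19 + P}$)
$j{\left(B \right)} \frac{x}{v{\left(-7 \right)}} = 18 \left(- \frac{139}{\sqrt{-19 - 7}}\right) = 18 \left(- \frac{139}{\sqrt{-26}}\right) = 18 \left(- \frac{139}{i \sqrt{26}}\right) = 18 \left(- 139 \left(- \frac{i \sqrt{26}}{26}\right)\right) = 18 \frac{139 i \sqrt{26}}{26} = \frac{1251 i \sqrt{26}}{13}$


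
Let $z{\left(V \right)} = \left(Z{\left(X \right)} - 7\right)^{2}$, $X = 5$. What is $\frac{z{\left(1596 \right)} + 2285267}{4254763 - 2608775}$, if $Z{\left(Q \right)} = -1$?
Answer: $\frac{2285331}{1645988} \approx 1.3884$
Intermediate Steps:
$z{\left(V \right)} = 64$ ($z{\left(V \right)} = \left(-1 - 7\right)^{2} = \left(-8\right)^{2} = 64$)
$\frac{z{\left(1596 \right)} + 2285267}{4254763 - 2608775} = \frac{64 + 2285267}{4254763 - 2608775} = \frac{2285331}{1645988}$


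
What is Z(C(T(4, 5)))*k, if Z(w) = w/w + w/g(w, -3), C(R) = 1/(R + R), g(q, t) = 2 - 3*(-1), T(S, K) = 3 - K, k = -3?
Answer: -57/20 ≈ -2.8500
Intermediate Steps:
g(q, t) = 5 (g(q, t) = 2 + 3 = 5)
C(R) = 1/(2*R)
Z(w) = 1 + w/5 (Z(w) = w/w + w/5 = 1 + w*(⅕) = 1 + w/5)
Z(C(T(4, 5)))*k = (1 + (1/(2*(3 - 1*5)))/5)*(-3) = (1 + (1/(2*(3 - 5)))/5)*(-3) = (1 + ((½)/(-2))/5)*(-3) = (1 + ((½)*(-½))/5)*(-3) = (1 + (⅕)*(-¼))*(-3) = (1 - 1/20)*(-3) = (19/20)*(-3) = -57/20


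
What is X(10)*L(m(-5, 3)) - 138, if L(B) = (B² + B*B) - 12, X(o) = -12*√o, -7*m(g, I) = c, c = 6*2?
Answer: -138 + 3600*√10/49 ≈ 94.331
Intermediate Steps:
c = 12
m(g, I) = -12/7 (m(g, I) = -⅐*12 = -12/7)
L(B) = -12 + 2*B² (L(B) = (B² + B²) - 12 = 2*B² - 12 = -12 + 2*B²)
X(10)*L(m(-5, 3)) - 138 = (-12*√10)*(-12 + 2*(-12/7)²) - 138 = (-12*√10)*(-12 + 2*(144/49)) - 138 = (-12*√10)*(-12 + 288/49) - 138 = -12*√10*(-300/49) - 138 = 3600*√10/49 - 138 = -138 + 3600*√10/49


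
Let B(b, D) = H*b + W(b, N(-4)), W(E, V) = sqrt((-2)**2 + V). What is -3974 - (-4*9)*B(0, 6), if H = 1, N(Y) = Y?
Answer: -3974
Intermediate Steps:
W(E, V) = sqrt(4 + V)
B(b, D) = b (B(b, D) = 1*b + sqrt(4 - 4) = b + sqrt(0) = b + 0 = b)
-3974 - (-4*9)*B(0, 6) = -3974 - (-4*9)*0 = -3974 - (-36)*0 = -3974 - 1*0 = -3974 + 0 = -3974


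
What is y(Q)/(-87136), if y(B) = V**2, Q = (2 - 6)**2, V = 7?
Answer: -7/12448 ≈ -0.00056234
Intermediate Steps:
Q = 16 (Q = (-4)**2 = 16)
y(B) = 49 (y(B) = 7**2 = 49)
y(Q)/(-87136) = 49/(-87136) = 49*(-1/87136) = -7/12448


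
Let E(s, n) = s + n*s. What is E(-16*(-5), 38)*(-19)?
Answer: -59280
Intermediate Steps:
E(-16*(-5), 38)*(-19) = ((-16*(-5))*(1 + 38))*(-19) = (80*39)*(-19) = 3120*(-19) = -59280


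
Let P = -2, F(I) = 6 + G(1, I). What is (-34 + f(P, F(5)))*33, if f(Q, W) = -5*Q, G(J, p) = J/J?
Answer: -792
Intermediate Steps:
G(J, p) = 1
F(I) = 7 (F(I) = 6 + 1 = 7)
(-34 + f(P, F(5)))*33 = (-34 - 5*(-2))*33 = (-34 + 10)*33 = -24*33 = -792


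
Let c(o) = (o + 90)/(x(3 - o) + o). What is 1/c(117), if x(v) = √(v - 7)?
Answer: 13/23 + 11*I/207 ≈ 0.56522 + 0.05314*I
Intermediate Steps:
x(v) = √(-7 + v)
c(o) = (90 + o)/(o + √(-4 - o)) (c(o) = (o + 90)/(√(-7 + (3 - o)) + o) = (90 + o)/(√(-4 - o) + o) = (90 + o)/(o + √(-4 - o)))
1/c(117) = 1/((90 + 117)/(117 + √(-4 - 1*117))) = 1/(207/(117 + √(-4 - 117))) = 1/(207/(117 + √(-121))) = 1/(207/(117 + 11*I)) = 1/(((117 - 11*I)/13810)*207) = 1/(207*(117 - 11*I)/13810) = 13/23 + 11*I/207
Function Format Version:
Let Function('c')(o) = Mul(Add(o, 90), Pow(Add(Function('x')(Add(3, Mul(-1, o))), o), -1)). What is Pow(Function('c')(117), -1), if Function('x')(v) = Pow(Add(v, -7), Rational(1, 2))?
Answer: Add(Rational(13, 23), Mul(Rational(11, 207), I)) ≈ Add(0.56522, Mul(0.053140, I))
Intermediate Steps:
Function('x')(v) = Pow(Add(-7, v), Rational(1, 2))
Function('c')(o) = Mul(Pow(Add(o, Pow(Add(-4, Mul(-1, o)), Rational(1, 2))), -1), Add(90, o)) (Function('c')(o) = Mul(Add(o, 90), Pow(Add(Pow(Add(-7, Add(3, Mul(-1, o))), Rational(1, 2)), o), -1)) = Mul(Add(90, o), Pow(Add(Pow(Add(-4, Mul(-1, o)), Rational(1, 2)), o), -1)) = Mul(Add(90, o), Pow(Add(o, Pow(Add(-4, Mul(-1, o)), Rational(1, 2))), -1)) = Mul(Pow(Add(o, Pow(Add(-4, Mul(-1, o)), Rational(1, 2))), -1), Add(90, o)))
Pow(Function('c')(117), -1) = Pow(Mul(Pow(Add(117, Pow(Add(-4, Mul(-1, 117)), Rational(1, 2))), -1), Add(90, 117)), -1) = Pow(Mul(Pow(Add(117, Pow(Add(-4, -117), Rational(1, 2))), -1), 207), -1) = Pow(Mul(Pow(Add(117, Pow(-121, Rational(1, 2))), -1), 207), -1) = Pow(Mul(Pow(Add(117, Mul(11, I)), -1), 207), -1) = Pow(Mul(Mul(Rational(1, 13810), Add(117, Mul(-11, I))), 207), -1) = Pow(Mul(Rational(207, 13810), Add(117, Mul(-11, I))), -1) = Add(Rational(13, 23), Mul(Rational(11, 207), I))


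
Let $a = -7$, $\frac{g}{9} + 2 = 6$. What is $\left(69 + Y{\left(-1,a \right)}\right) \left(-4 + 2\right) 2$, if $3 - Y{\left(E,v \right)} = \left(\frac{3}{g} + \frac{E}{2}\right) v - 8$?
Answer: $- \frac{925}{3} \approx -308.33$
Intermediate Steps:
$g = 36$ ($g = -18 + 9 \cdot 6 = -18 + 54 = 36$)
$Y{\left(E,v \right)} = 11 - v \left(\frac{1}{12} + \frac{E}{2}\right)$ ($Y{\left(E,v \right)} = 3 - \left(\left(\frac{3}{36} + \frac{E}{2}\right) v - 8\right) = 3 - \left(\left(3 \cdot \frac{1}{36} + E \frac{1}{2}\right) v - 8\right) = 3 - \left(\left(\frac{1}{12} + \frac{E}{2}\right) v - 8\right) = 3 - \left(v \left(\frac{1}{12} + \frac{E}{2}\right) - 8\right) = 3 - \left(-8 + v \left(\frac{1}{12} + \frac{E}{2}\right)\right) = 11 - v \left(\frac{1}{12} + \frac{E}{2}\right)$)
$\left(69 + Y{\left(-1,a \right)}\right) \left(-4 + 2\right) 2 = \left(69 - \left(- \frac{139}{12} + \frac{7}{2}\right)\right) \left(-4 + 2\right) 2 = \left(69 + \left(11 + \frac{7}{12} - \frac{7}{2}\right)\right) \left(\left(-2\right) 2\right) = \left(69 + \frac{97}{12}\right) \left(-4\right) = \frac{925}{12} \left(-4\right) = - \frac{925}{3}$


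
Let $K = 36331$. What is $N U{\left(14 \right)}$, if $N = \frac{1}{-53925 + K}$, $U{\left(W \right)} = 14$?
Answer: $- \frac{7}{8797} \approx -0.00079573$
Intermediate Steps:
$N = - \frac{1}{17594}$ ($N = \frac{1}{-53925 + 36331} = \frac{1}{-17594} = - \frac{1}{17594} \approx -5.6838 \cdot 10^{-5}$)
$N U{\left(14 \right)} = \left(- \frac{1}{17594}\right) 14 = - \frac{7}{8797}$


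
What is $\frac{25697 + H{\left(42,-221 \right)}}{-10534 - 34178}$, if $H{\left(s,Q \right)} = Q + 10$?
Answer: $- \frac{12743}{22356} \approx -0.57$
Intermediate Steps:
$H{\left(s,Q \right)} = 10 + Q$
$\frac{25697 + H{\left(42,-221 \right)}}{-10534 - 34178} = \frac{25697 + \left(10 - 221\right)}{-10534 - 34178} = \frac{25697 - 211}{-44712} = 25486 \left(- \frac{1}{44712}\right) = - \frac{12743}{22356}$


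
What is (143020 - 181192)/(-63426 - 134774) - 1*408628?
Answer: -20247507857/49550 ≈ -4.0863e+5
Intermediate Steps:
(143020 - 181192)/(-63426 - 134774) - 1*408628 = -38172/(-198200) - 408628 = -38172*(-1/198200) - 408628 = 9543/49550 - 408628 = -20247507857/49550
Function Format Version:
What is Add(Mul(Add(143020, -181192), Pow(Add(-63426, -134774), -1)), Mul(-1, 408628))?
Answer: Rational(-20247507857, 49550) ≈ -4.0863e+5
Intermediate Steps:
Add(Mul(Add(143020, -181192), Pow(Add(-63426, -134774), -1)), Mul(-1, 408628)) = Add(Mul(-38172, Pow(-198200, -1)), -408628) = Add(Mul(-38172, Rational(-1, 198200)), -408628) = Add(Rational(9543, 49550), -408628) = Rational(-20247507857, 49550)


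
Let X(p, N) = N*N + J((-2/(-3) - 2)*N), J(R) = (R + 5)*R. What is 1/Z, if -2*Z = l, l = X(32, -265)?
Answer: -18/1771525 ≈ -1.0161e-5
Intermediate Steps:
J(R) = R*(5 + R) (J(R) = (5 + R)*R = R*(5 + R))
X(p, N) = N² - 4*N*(5 - 4*N/3)/3 (X(p, N) = N*N + ((-2/(-3) - 2)*N)*(5 + (-2/(-3) - 2)*N) = N² + ((-2*(-⅓) - 2)*N)*(5 + (-2*(-⅓) - 2)*N) = N² + ((⅔ - 2)*N)*(5 + (⅔ - 2)*N) = N² + (-4*N/3)*(5 - 4*N/3) = N² - 4*N*(5 - 4*N/3)/3)
l = 1771525/9 (l = (5/9)*(-265)*(-12 + 5*(-265)) = (5/9)*(-265)*(-12 - 1325) = (5/9)*(-265)*(-1337) = 1771525/9 ≈ 1.9684e+5)
Z = -1771525/18 (Z = -½*1771525/9 = -1771525/18 ≈ -98418.)
1/Z = 1/(-1771525/18) = -18/1771525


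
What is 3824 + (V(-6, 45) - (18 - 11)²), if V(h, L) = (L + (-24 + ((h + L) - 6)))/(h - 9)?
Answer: 18857/5 ≈ 3771.4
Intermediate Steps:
V(h, L) = (-30 + h + 2*L)/(-9 + h) (V(h, L) = (L + (-24 + ((L + h) - 6)))/(-9 + h) = (L + (-24 + (-6 + L + h)))/(-9 + h) = (L + (-30 + L + h))/(-9 + h) = (-30 + h + 2*L)/(-9 + h))
3824 + (V(-6, 45) - (18 - 11)²) = 3824 + ((-30 - 6 + 2*45)/(-9 - 6) - (18 - 11)²) = 3824 + ((-30 - 6 + 90)/(-15) - 1*7²) = 3824 + (-1/15*54 - 1*49) = 3824 + (-18/5 - 49) = 3824 - 263/5 = 18857/5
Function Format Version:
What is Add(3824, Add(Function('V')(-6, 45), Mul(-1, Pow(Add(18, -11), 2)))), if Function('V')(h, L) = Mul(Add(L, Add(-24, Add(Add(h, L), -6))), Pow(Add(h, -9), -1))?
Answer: Rational(18857, 5) ≈ 3771.4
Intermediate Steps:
Function('V')(h, L) = Mul(Pow(Add(-9, h), -1), Add(-30, h, Mul(2, L))) (Function('V')(h, L) = Mul(Add(L, Add(-24, Add(Add(L, h), -6))), Pow(Add(-9, h), -1)) = Mul(Add(L, Add(-24, Add(-6, L, h))), Pow(Add(-9, h), -1)) = Mul(Add(L, Add(-30, L, h)), Pow(Add(-9, h), -1)) = Mul(Add(-30, h, Mul(2, L)), Pow(Add(-9, h), -1)) = Mul(Pow(Add(-9, h), -1), Add(-30, h, Mul(2, L))))
Add(3824, Add(Function('V')(-6, 45), Mul(-1, Pow(Add(18, -11), 2)))) = Add(3824, Add(Mul(Pow(Add(-9, -6), -1), Add(-30, -6, Mul(2, 45))), Mul(-1, Pow(Add(18, -11), 2)))) = Add(3824, Add(Mul(Pow(-15, -1), Add(-30, -6, 90)), Mul(-1, Pow(7, 2)))) = Add(3824, Add(Mul(Rational(-1, 15), 54), Mul(-1, 49))) = Add(3824, Add(Rational(-18, 5), -49)) = Add(3824, Rational(-263, 5)) = Rational(18857, 5)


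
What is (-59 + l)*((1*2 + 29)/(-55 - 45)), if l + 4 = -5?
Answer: 527/25 ≈ 21.080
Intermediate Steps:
l = -9 (l = -4 - 5 = -9)
(-59 + l)*((1*2 + 29)/(-55 - 45)) = (-59 - 9)*((1*2 + 29)/(-55 - 45)) = -68*(2 + 29)/(-100) = -2108*(-1)/100 = -68*(-31/100) = 527/25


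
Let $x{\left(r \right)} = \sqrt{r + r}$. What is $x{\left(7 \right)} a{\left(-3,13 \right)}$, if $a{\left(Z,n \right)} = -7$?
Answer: $- 7 \sqrt{14} \approx -26.192$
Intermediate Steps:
$x{\left(r \right)} = \sqrt{2} \sqrt{r}$ ($x{\left(r \right)} = \sqrt{2 r} = \sqrt{2} \sqrt{r}$)
$x{\left(7 \right)} a{\left(-3,13 \right)} = \sqrt{2} \sqrt{7} \left(-7\right) = \sqrt{14} \left(-7\right) = - 7 \sqrt{14}$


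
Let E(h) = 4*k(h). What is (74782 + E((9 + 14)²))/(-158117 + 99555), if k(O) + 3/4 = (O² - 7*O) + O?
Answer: -1181447/58562 ≈ -20.174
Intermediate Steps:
k(O) = -¾ + O² - 6*O (k(O) = -¾ + ((O² - 7*O) + O) = -¾ + (O² - 6*O) = -¾ + O² - 6*O)
E(h) = -3 - 24*h + 4*h² (E(h) = 4*(-¾ + h² - 6*h) = -3 - 24*h + 4*h²)
(74782 + E((9 + 14)²))/(-158117 + 99555) = (74782 + (-3 - 24*(9 + 14)² + 4*((9 + 14)²)²))/(-158117 + 99555) = (74782 + (-3 - 24*23² + 4*(23²)²))/(-58562) = (74782 + (-3 - 24*529 + 4*529²))*(-1/58562) = (74782 + (-3 - 12696 + 4*279841))*(-1/58562) = (74782 + (-3 - 12696 + 1119364))*(-1/58562) = (74782 + 1106665)*(-1/58562) = 1181447*(-1/58562) = -1181447/58562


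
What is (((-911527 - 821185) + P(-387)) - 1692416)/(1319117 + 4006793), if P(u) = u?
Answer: -685103/1065182 ≈ -0.64318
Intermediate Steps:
(((-911527 - 821185) + P(-387)) - 1692416)/(1319117 + 4006793) = (((-911527 - 821185) - 387) - 1692416)/(1319117 + 4006793) = ((-1732712 - 387) - 1692416)/5325910 = (-1733099 - 1692416)*(1/5325910) = -3425515*1/5325910 = -685103/1065182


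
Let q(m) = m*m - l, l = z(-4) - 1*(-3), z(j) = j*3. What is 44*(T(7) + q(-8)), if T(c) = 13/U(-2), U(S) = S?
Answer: 2926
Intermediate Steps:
z(j) = 3*j
T(c) = -13/2 (T(c) = 13/(-2) = 13*(-½) = -13/2)
l = -9 (l = 3*(-4) - 1*(-3) = -12 + 3 = -9)
q(m) = 9 + m² (q(m) = m*m - 1*(-9) = m² + 9 = 9 + m²)
44*(T(7) + q(-8)) = 44*(-13/2 + (9 + (-8)²)) = 44*(-13/2 + (9 + 64)) = 44*(-13/2 + 73) = 44*(133/2) = 2926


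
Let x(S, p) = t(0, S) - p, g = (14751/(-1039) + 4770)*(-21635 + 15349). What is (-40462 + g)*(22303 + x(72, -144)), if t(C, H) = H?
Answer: -700406651246428/1039 ≈ -6.7412e+11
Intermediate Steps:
g = -31060879794/1039 (g = (14751*(-1/1039) + 4770)*(-6286) = (-14751/1039 + 4770)*(-6286) = (4941279/1039)*(-6286) = -31060879794/1039 ≈ -2.9895e+7)
x(S, p) = S - p
(-40462 + g)*(22303 + x(72, -144)) = (-40462 - 31060879794/1039)*(22303 + (72 - 1*(-144))) = -31102919812*(22303 + (72 + 144))/1039 = -31102919812*(22303 + 216)/1039 = -31102919812/1039*22519 = -700406651246428/1039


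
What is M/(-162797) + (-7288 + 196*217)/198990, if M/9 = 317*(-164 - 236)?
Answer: 1175883866/163610985 ≈ 7.1871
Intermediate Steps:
M = -1141200 (M = 9*(317*(-164 - 236)) = 9*(317*(-400)) = 9*(-126800) = -1141200)
M/(-162797) + (-7288 + 196*217)/198990 = -1141200/(-162797) + (-7288 + 196*217)/198990 = -1141200*(-1/162797) + (-7288 + 42532)*(1/198990) = 1141200/162797 + 35244*(1/198990) = 1141200/162797 + 178/1005 = 1175883866/163610985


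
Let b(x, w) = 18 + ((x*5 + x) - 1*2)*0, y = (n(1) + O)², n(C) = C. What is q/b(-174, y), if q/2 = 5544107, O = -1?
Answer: 5544107/9 ≈ 6.1601e+5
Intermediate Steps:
y = 0 (y = (1 - 1)² = 0² = 0)
q = 11088214 (q = 2*5544107 = 11088214)
b(x, w) = 18 (b(x, w) = 18 + ((5*x + x) - 2)*0 = 18 + (6*x - 2)*0 = 18 + (-2 + 6*x)*0 = 18 + 0 = 18)
q/b(-174, y) = 11088214/18 = 11088214*(1/18) = 5544107/9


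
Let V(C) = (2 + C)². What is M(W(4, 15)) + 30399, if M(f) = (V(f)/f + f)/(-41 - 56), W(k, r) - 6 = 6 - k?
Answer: 5897365/194 ≈ 30399.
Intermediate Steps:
W(k, r) = 12 - k (W(k, r) = 6 + (6 - k) = 12 - k)
M(f) = -f/97 - (2 + f)²/(97*f) (M(f) = ((2 + f)²/f + f)/(-41 - 56) = ((2 + f)²/f + f)/(-97) = (f + (2 + f)²/f)*(-1/97) = -f/97 - (2 + f)²/(97*f))
M(W(4, 15)) + 30399 = (-(12 - 1*4)² - (2 + (12 - 1*4))²)/(97*(12 - 1*4)) + 30399 = (-(12 - 4)² - (2 + (12 - 4))²)/(97*(12 - 4)) + 30399 = (1/97)*(-1*8² - (2 + 8)²)/8 + 30399 = (1/97)*(⅛)*(-1*64 - 1*10²) + 30399 = (1/97)*(⅛)*(-64 - 1*100) + 30399 = (1/97)*(⅛)*(-64 - 100) + 30399 = (1/97)*(⅛)*(-164) + 30399 = -41/194 + 30399 = 5897365/194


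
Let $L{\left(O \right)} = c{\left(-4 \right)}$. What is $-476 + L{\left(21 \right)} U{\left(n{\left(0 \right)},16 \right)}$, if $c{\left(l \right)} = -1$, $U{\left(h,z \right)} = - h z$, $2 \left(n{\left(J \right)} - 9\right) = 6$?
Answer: $-284$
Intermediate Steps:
$n{\left(J \right)} = 12$ ($n{\left(J \right)} = 9 + \frac{1}{2} \cdot 6 = 9 + 3 = 12$)
$U{\left(h,z \right)} = - h z$
$L{\left(O \right)} = -1$
$-476 + L{\left(21 \right)} U{\left(n{\left(0 \right)},16 \right)} = -476 - \left(-1\right) 12 \cdot 16 = -476 - -192 = -476 + 192 = -284$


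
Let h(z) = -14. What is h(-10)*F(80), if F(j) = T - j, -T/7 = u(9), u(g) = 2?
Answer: 1316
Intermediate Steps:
T = -14 (T = -7*2 = -14)
F(j) = -14 - j
h(-10)*F(80) = -14*(-14 - 1*80) = -14*(-14 - 80) = -14*(-94) = 1316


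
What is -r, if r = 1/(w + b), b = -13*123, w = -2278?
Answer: 1/3877 ≈ 0.00025793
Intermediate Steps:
b = -1599
r = -1/3877 (r = 1/(-2278 - 1599) = 1/(-3877) = -1/3877 ≈ -0.00025793)
-r = -1*(-1/3877) = 1/3877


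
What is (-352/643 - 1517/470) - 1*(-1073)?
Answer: 323130459/302210 ≈ 1069.2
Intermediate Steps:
(-352/643 - 1517/470) - 1*(-1073) = (-352*1/643 - 1517*1/470) + 1073 = (-352/643 - 1517/470) + 1073 = -1140871/302210 + 1073 = 323130459/302210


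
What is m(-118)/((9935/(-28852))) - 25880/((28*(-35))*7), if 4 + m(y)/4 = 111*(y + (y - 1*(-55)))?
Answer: 159094461114/681541 ≈ 2.3343e+5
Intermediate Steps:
m(y) = 24404 + 888*y (m(y) = -16 + 4*(111*(y + (y - 1*(-55)))) = -16 + 4*(111*(y + (y + 55))) = -16 + 4*(111*(y + (55 + y))) = -16 + 4*(111*(55 + 2*y)) = -16 + 4*(6105 + 222*y) = -16 + (24420 + 888*y) = 24404 + 888*y)
m(-118)/((9935/(-28852))) - 25880/((28*(-35))*7) = (24404 + 888*(-118))/((9935/(-28852))) - 25880/((28*(-35))*7) = (24404 - 104784)/((9935*(-1/28852))) - 25880/((-980*7)) = -80380/(-9935/28852) - 25880/(-6860) = -80380*(-28852/9935) - 25880*(-1/6860) = 463824752/1987 + 1294/343 = 159094461114/681541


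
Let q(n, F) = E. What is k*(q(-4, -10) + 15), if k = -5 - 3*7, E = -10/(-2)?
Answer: -520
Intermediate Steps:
E = 5 (E = -10*(-½) = 5)
q(n, F) = 5
k = -26 (k = -5 - 21 = -26)
k*(q(-4, -10) + 15) = -26*(5 + 15) = -26*20 = -520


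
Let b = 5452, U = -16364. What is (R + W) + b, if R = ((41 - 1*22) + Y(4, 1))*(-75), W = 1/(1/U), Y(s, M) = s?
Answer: -12637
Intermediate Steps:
W = -16364 (W = 1/(1/(-16364)) = 1/(-1/16364) = -16364)
R = -1725 (R = ((41 - 1*22) + 4)*(-75) = ((41 - 22) + 4)*(-75) = (19 + 4)*(-75) = 23*(-75) = -1725)
(R + W) + b = (-1725 - 16364) + 5452 = -18089 + 5452 = -12637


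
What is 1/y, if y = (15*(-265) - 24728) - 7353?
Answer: -1/36056 ≈ -2.7735e-5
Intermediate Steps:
y = -36056 (y = (-3975 - 24728) - 7353 = -28703 - 7353 = -36056)
1/y = 1/(-36056) = -1/36056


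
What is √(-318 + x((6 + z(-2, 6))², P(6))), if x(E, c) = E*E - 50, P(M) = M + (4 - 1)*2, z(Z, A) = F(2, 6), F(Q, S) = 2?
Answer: 4*√233 ≈ 61.057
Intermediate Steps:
z(Z, A) = 2
P(M) = 6 + M (P(M) = M + 3*2 = M + 6 = 6 + M)
x(E, c) = -50 + E² (x(E, c) = E² - 50 = -50 + E²)
√(-318 + x((6 + z(-2, 6))², P(6))) = √(-318 + (-50 + ((6 + 2)²)²)) = √(-318 + (-50 + (8²)²)) = √(-318 + (-50 + 64²)) = √(-318 + (-50 + 4096)) = √(-318 + 4046) = √3728 = 4*√233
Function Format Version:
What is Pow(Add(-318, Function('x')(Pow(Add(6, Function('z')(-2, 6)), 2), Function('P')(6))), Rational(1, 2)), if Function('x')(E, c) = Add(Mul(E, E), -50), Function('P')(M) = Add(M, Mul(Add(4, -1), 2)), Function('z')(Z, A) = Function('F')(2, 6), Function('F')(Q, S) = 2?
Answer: Mul(4, Pow(233, Rational(1, 2))) ≈ 61.057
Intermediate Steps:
Function('z')(Z, A) = 2
Function('P')(M) = Add(6, M) (Function('P')(M) = Add(M, Mul(3, 2)) = Add(M, 6) = Add(6, M))
Function('x')(E, c) = Add(-50, Pow(E, 2)) (Function('x')(E, c) = Add(Pow(E, 2), -50) = Add(-50, Pow(E, 2)))
Pow(Add(-318, Function('x')(Pow(Add(6, Function('z')(-2, 6)), 2), Function('P')(6))), Rational(1, 2)) = Pow(Add(-318, Add(-50, Pow(Pow(Add(6, 2), 2), 2))), Rational(1, 2)) = Pow(Add(-318, Add(-50, Pow(Pow(8, 2), 2))), Rational(1, 2)) = Pow(Add(-318, Add(-50, Pow(64, 2))), Rational(1, 2)) = Pow(Add(-318, Add(-50, 4096)), Rational(1, 2)) = Pow(Add(-318, 4046), Rational(1, 2)) = Pow(3728, Rational(1, 2)) = Mul(4, Pow(233, Rational(1, 2)))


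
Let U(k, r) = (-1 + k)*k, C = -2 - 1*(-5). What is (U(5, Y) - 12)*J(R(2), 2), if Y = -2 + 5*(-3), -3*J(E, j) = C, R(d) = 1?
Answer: -8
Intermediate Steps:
C = 3 (C = -2 + 5 = 3)
J(E, j) = -1 (J(E, j) = -⅓*3 = -1)
Y = -17 (Y = -2 - 15 = -17)
U(k, r) = k*(-1 + k)
(U(5, Y) - 12)*J(R(2), 2) = (5*(-1 + 5) - 12)*(-1) = (5*4 - 12)*(-1) = (20 - 12)*(-1) = 8*(-1) = -8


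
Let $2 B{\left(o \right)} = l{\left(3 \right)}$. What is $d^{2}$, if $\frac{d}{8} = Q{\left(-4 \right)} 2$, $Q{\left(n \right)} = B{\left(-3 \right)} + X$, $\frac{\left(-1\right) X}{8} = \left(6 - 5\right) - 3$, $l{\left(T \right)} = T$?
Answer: $78400$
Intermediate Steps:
$B{\left(o \right)} = \frac{3}{2}$ ($B{\left(o \right)} = \frac{1}{2} \cdot 3 = \frac{3}{2}$)
$X = 16$ ($X = - 8 \left(\left(6 - 5\right) - 3\right) = - 8 \left(1 - 3\right) = \left(-8\right) \left(-2\right) = 16$)
$Q{\left(n \right)} = \frac{35}{2}$ ($Q{\left(n \right)} = \frac{3}{2} + 16 = \frac{35}{2}$)
$d = 280$ ($d = 8 \cdot \frac{35}{2} \cdot 2 = 8 \cdot 35 = 280$)
$d^{2} = 280^{2} = 78400$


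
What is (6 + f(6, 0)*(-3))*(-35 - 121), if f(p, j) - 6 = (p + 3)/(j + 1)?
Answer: 6084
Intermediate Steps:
f(p, j) = 6 + (3 + p)/(1 + j) (f(p, j) = 6 + (p + 3)/(j + 1) = 6 + (3 + p)/(1 + j))
(6 + f(6, 0)*(-3))*(-35 - 121) = (6 + ((9 + 6 + 6*0)/(1 + 0))*(-3))*(-35 - 121) = (6 + ((9 + 6 + 0)/1)*(-3))*(-156) = (6 + (1*15)*(-3))*(-156) = (6 + 15*(-3))*(-156) = (6 - 45)*(-156) = -39*(-156) = 6084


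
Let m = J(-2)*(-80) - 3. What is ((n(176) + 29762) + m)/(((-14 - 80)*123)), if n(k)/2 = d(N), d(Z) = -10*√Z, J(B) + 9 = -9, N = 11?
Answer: -31199/11562 + 10*√11/5781 ≈ -2.6927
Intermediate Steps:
J(B) = -18 (J(B) = -9 - 9 = -18)
m = 1437 (m = -18*(-80) - 3 = 1440 - 3 = 1437)
n(k) = -20*√11 (n(k) = 2*(-10*√11) = -20*√11)
((n(176) + 29762) + m)/(((-14 - 80)*123)) = ((-20*√11 + 29762) + 1437)/(((-14 - 80)*123)) = ((29762 - 20*√11) + 1437)/((-94*123)) = (31199 - 20*√11)/(-11562) = (31199 - 20*√11)*(-1/11562) = -31199/11562 + 10*√11/5781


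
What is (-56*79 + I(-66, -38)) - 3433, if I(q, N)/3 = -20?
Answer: -7917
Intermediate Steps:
I(q, N) = -60 (I(q, N) = 3*(-20) = -60)
(-56*79 + I(-66, -38)) - 3433 = (-56*79 - 60) - 3433 = (-4424 - 60) - 3433 = -4484 - 3433 = -7917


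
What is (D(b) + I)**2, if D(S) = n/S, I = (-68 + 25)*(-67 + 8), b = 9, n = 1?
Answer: 521391556/81 ≈ 6.4369e+6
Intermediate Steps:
I = 2537 (I = -43*(-59) = 2537)
D(S) = 1/S
(D(b) + I)**2 = (1/9 + 2537)**2 = (22834/9)**2 = 521391556/81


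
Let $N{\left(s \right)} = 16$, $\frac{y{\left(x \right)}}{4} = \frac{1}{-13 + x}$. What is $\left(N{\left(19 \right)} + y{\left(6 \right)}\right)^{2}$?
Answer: $\frac{11664}{49} \approx 238.04$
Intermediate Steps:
$y{\left(x \right)} = \frac{4}{-13 + x}$
$\left(N{\left(19 \right)} + y{\left(6 \right)}\right)^{2} = \left(16 + \frac{4}{-13 + 6}\right)^{2} = \left(16 + \frac{4}{-7}\right)^{2} = \left(16 + 4 \left(- \frac{1}{7}\right)\right)^{2} = \left(16 - \frac{4}{7}\right)^{2} = \left(\frac{108}{7}\right)^{2} = \frac{11664}{49}$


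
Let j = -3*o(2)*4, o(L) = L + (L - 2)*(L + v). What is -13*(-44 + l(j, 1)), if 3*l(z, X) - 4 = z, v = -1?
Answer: 1976/3 ≈ 658.67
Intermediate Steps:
o(L) = L + (-1 + L)*(-2 + L) (o(L) = L + (L - 2)*(L - 1) = L + (-2 + L)*(-1 + L) = L + (-1 + L)*(-2 + L))
j = -24 (j = -3*(2 + 2² - 2*2)*4 = -3*(2 + 4 - 4)*4 = -3*2*4 = -6*4 = -24)
l(z, X) = 4/3 + z/3
-13*(-44 + l(j, 1)) = -13*(-44 + (4/3 + (⅓)*(-24))) = -13*(-44 + (4/3 - 8)) = -13*(-44 - 20/3) = -13*(-152/3) = 1976/3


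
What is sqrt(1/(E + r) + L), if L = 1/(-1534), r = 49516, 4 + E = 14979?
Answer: I*sqrt(6228285266658)/98929194 ≈ 0.025227*I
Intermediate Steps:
E = 14975 (E = -4 + 14979 = 14975)
L = -1/1534 ≈ -0.00065189
sqrt(1/(E + r) + L) = sqrt(1/(14975 + 49516) - 1/1534) = sqrt(1/64491 - 1/1534) = sqrt(-62957/98929194) = I*sqrt(6228285266658)/98929194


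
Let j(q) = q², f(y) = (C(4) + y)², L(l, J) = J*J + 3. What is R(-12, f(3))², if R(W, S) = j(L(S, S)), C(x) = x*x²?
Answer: 164891056948892948146813317376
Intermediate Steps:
C(x) = x³
L(l, J) = 3 + J² (L(l, J) = J² + 3 = 3 + J²)
f(y) = (64 + y)² (f(y) = (4³ + y)² = (64 + y)²)
R(W, S) = (3 + S²)²
R(-12, f(3))² = ((3 + ((64 + 3)²)²)²)² = ((3 + (67²)²)²)² = ((3 + 4489²)²)² = ((3 + 20151121)²)² = (20151124²)² = 406067798463376² = 164891056948892948146813317376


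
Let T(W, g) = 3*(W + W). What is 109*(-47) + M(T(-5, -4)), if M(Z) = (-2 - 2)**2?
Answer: -5107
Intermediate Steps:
T(W, g) = 6*W (T(W, g) = 3*(2*W) = 6*W)
M(Z) = 16 (M(Z) = (-4)**2 = 16)
109*(-47) + M(T(-5, -4)) = 109*(-47) + 16 = -5123 + 16 = -5107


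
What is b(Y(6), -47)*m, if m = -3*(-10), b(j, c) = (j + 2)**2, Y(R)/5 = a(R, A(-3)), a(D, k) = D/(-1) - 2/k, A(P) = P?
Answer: 54760/3 ≈ 18253.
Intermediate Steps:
a(D, k) = -D - 2/k (a(D, k) = D*(-1) - 2/k = -D - 2/k)
Y(R) = 10/3 - 5*R (Y(R) = 5*(-R - 2/(-3)) = 5*(-R - 2*(-1/3)) = 5*(-R + 2/3) = 5*(2/3 - R) = 10/3 - 5*R)
b(j, c) = (2 + j)**2
m = 30
b(Y(6), -47)*m = (2 + (10/3 - 5*6))**2*30 = (2 + (10/3 - 30))**2*30 = (2 - 80/3)**2*30 = (-74/3)**2*30 = (5476/9)*30 = 54760/3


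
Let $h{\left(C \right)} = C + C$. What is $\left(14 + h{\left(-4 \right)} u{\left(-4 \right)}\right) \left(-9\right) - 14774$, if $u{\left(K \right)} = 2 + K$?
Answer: $-15044$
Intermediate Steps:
$h{\left(C \right)} = 2 C$
$\left(14 + h{\left(-4 \right)} u{\left(-4 \right)}\right) \left(-9\right) - 14774 = \left(14 + 2 \left(-4\right) \left(2 - 4\right)\right) \left(-9\right) - 14774 = \left(14 - -16\right) \left(-9\right) - 14774 = \left(14 + 16\right) \left(-9\right) - 14774 = 30 \left(-9\right) - 14774 = -270 - 14774 = -15044$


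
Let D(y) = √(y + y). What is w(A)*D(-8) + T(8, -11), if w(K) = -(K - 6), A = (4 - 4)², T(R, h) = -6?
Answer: -6 + 24*I ≈ -6.0 + 24.0*I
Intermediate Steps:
D(y) = √2*√y (D(y) = √(2*y) = √2*√y)
A = 0 (A = 0² = 0)
w(K) = 6 - K (w(K) = -(-6 + K) = 6 - K)
w(A)*D(-8) + T(8, -11) = (6 - 1*0)*(√2*√(-8)) - 6 = (6 + 0)*(√2*(2*I*√2)) - 6 = 6*(4*I) - 6 = 24*I - 6 = -6 + 24*I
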